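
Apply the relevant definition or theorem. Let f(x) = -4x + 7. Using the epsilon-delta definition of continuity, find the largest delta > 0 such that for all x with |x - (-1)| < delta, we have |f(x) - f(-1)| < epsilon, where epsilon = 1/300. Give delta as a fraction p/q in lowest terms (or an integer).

We compute f(-1) = -4*(-1) + 7 = 11.
|f(x) - f(-1)| = |-4x + 7 - (11)| = |-4(x - (-1))| = 4|x - (-1)|.
We need 4|x - (-1)| < 1/300, i.e. |x - (-1)| < 1/300 / 4 = 1/1200.
So any delta <= 1/1200 works. Conversely, if delta > 1/1200, then x = -1 + 1/1200 satisfies |x - (-1)| = 1/1200 < delta but |f(x) - f(-1)| = 4 * 1/1200 = 1/300, which is not < 1/300; so no larger delta works.
Hence the largest such delta is 1/1200.

1/1200


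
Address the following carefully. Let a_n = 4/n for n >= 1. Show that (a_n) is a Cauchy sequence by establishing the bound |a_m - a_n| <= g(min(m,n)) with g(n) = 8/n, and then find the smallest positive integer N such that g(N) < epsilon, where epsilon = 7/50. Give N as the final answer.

For any m, n >= 1, by the triangle inequality:
|a_m - a_n| = |4/m - 4/n| <= 4*1/m + 4*1/n <= 8/min(m,n).
So g(n) = 8/n bounds the Cauchy difference. Since g(n) -> 0, (a_n) is Cauchy.
Now solve g(N) < 7/50: 8/N < 7/50 <=> N > 8 / (7/50) = 400/7.
The smallest integer strictly greater than 400/7 is N = 58.
Check: g(58) = 8/58 = 4/29 < 7/50; g(57) = 8/57 >= 7/50. So N = 58.

58


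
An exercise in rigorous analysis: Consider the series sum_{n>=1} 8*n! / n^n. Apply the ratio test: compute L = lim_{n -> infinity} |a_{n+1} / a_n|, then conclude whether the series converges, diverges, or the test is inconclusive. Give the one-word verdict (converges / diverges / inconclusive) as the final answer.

Let a_n denote the general term. Form the ratio a_{n+1}/a_n and simplify:
a_{n+1}/a_n = (n/(n + 1))^n
Take the limit as n -> infinity: L = exp(-1).
Since L = exp(-1) < 1, the ratio test implies the series converges.

converges


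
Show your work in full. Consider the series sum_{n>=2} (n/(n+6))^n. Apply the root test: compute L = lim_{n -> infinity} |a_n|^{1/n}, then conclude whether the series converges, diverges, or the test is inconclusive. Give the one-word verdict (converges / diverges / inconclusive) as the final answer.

Let a_n denote the general term. Form |a_n|^(1/n) and simplify:
|a_n|^(1/n) = n/(n + 6)
Take the limit as n -> infinity: L = 1.
Since L = 1, the root test is inconclusive. (In fact a_n = (n/(n+6))^n -> e^(-6) != 0, so the nth-term test shows divergence; but the root test itself gives no conclusion.)

inconclusive


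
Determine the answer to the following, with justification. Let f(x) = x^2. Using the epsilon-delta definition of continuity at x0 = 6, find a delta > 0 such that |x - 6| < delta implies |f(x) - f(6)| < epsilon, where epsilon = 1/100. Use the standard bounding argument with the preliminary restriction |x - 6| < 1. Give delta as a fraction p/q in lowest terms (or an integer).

Factor: |x^2 - (6)^2| = |x - 6| * |x + 6|.
Impose |x - 6| < 1 first. Then |x + 6| = |(x - 6) + 2*(6)| <= |x - 6| + 2*|6| < 1 + 12 = 13.
So |x^2 - (6)^2| < delta * 13.
We need delta * 13 <= 1/100, i.e. delta <= 1/100/13 = 1/1300.
Since 1/1300 < 1, this is tighter than 1; take delta = 1/1300.
So delta = 1/1300 works.

1/1300


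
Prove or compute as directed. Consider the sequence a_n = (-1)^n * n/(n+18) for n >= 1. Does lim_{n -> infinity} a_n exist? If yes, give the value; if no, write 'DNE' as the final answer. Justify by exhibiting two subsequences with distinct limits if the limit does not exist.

Examine the behaviour of a_n along subsequences.
a_{2k} = 2k/(2k+18) -> 1. a_{2k+1} = -(2k+1)/(2k+19) -> -1.
Since these two subsequential limits are 1 and -1, distinct, the full sequence cannot converge (a convergent sequence has all subsequences tending to the same limit). So lim a_n does not exist.

DNE


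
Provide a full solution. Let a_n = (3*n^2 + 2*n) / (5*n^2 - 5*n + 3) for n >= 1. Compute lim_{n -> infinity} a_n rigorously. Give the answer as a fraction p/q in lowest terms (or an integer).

Divide numerator and denominator by n^2, the highest power:
numerator / n^2 = 3 + 2/n
denominator / n^2 = 5 - 5/n + 3/n^2
As n -> infinity, all terms of the form c/n^k (k >= 1) tend to 0.
So numerator / n^2 -> 3 and denominator / n^2 -> 5.
Therefore lim a_n = 3/5.

3/5


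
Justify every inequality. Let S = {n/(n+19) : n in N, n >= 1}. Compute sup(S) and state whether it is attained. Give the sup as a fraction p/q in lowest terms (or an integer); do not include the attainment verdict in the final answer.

Analysis:
- Values: 1/20, 2/21, 3/22, 4/23, ... strictly increasing.
- Minimum is 1/20 (n=1); inf = 1/20 (attained).
- n/(n+19) = 1 - 19/(n+19) -> 1 from below as n -> infinity, and never equals 1.
- So sup = 1 (not attained).
Conclusion: sup(S) = 1, not attained in S.

1


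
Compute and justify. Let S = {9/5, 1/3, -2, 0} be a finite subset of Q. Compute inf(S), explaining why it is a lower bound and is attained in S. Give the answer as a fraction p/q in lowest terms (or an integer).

S is finite, so inf(S) = min(S).
Sorted increasing:
-2, 0, 1/3, 9/5
The extremum is -2.
For every x in S, x >= -2. And -2 is in S, so it is attained.
Therefore inf(S) = -2.

-2


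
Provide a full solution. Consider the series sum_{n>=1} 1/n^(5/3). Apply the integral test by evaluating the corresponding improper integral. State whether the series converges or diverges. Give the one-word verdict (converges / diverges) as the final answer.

Let f(x) = x^(-5/3). Then f is positive, continuous, and decreasing on [1, infinity), so the integral test applies.
Compute the improper integral int_{1}^infinity f(x) dx:
  antiderivative F(x) = -3/(2*x^(2/3)).
  As x -> infinity, F(x) -> 0 (since p = 5/3 > 1).
  So int = F(infinity) - F(1) = 0 - (-3/2) = 3/2.
  Finite, so by the integral test, the series converges.

converges


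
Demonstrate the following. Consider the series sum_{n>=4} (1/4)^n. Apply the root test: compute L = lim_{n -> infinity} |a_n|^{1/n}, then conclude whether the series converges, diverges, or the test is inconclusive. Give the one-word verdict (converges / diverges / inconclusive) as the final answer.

Let a_n denote the general term. Form |a_n|^(1/n) and simplify:
|a_n|^(1/n) = 1/4
Take the limit as n -> infinity: L = 1/4.
Since L = 1/4 < 1, the root test implies convergence.

converges


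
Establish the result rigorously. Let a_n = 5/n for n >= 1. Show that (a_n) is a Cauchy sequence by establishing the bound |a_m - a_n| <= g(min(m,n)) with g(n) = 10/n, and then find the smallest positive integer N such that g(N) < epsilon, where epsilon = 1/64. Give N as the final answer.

For any m, n >= 1, by the triangle inequality:
|a_m - a_n| = |5/m - 5/n| <= 5*1/m + 5*1/n <= 10/min(m,n).
So g(n) = 10/n bounds the Cauchy difference. Since g(n) -> 0, (a_n) is Cauchy.
Now solve g(N) < 1/64: 10/N < 1/64 <=> N > 10 / (1/64) = 640.
The smallest integer strictly greater than 640 is N = 641.
Check: g(641) = 10/641 = 10/641 < 1/64; g(640) = 1/64 >= 1/64. So N = 641.

641


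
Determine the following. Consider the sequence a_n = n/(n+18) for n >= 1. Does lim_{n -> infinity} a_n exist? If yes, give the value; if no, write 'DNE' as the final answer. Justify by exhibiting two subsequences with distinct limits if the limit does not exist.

Examine the behaviour of a_n along subsequences.
Even-n subsequence a_{2k} = (2k)/(2k+18) -> 1. Odd-n subsequence a_{2k+1} = (2k+1)/(2k+19) -> 1. Both tend to 1, which suggests the limit is 1; verify directly.
|a_n - 1| = |n - (n+18)| / (n+18) = 18/(n+18) < 18/n for every n >= 1.
Given epsilon > 0, choose a positive integer N > 18/epsilon. Then for all n >= N, |a_n - 1| < 18/n <= 18/N < epsilon.
So by the definition of the limit, lim a_n exists and equals 1.

1


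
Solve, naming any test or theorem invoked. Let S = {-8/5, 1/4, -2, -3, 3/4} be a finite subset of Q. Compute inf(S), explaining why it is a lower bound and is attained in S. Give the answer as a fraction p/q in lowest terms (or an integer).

S is finite, so inf(S) = min(S).
Sorted increasing:
-3, -2, -8/5, 1/4, 3/4
The extremum is -3.
For every x in S, x >= -3. And -3 is in S, so it is attained.
Therefore inf(S) = -3.

-3


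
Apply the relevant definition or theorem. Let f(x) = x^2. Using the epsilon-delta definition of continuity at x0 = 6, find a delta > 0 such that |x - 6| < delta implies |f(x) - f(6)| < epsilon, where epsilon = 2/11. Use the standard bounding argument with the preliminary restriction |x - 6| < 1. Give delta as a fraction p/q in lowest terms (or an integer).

Factor: |x^2 - (6)^2| = |x - 6| * |x + 6|.
Impose |x - 6| < 1 first. Then |x + 6| = |(x - 6) + 2*(6)| <= |x - 6| + 2*|6| < 1 + 12 = 13.
So |x^2 - (6)^2| < delta * 13.
We need delta * 13 <= 2/11, i.e. delta <= 2/11/13 = 2/143.
Since 2/143 < 1, this is tighter than 1; take delta = 2/143.
So delta = 2/143 works.

2/143


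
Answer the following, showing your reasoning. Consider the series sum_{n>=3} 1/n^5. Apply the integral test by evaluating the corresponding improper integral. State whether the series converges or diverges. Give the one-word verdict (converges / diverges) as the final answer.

Let f(x) = x^(-5). Then f is positive, continuous, and decreasing on [3, infinity), so the integral test applies.
Compute the improper integral int_{3}^infinity f(x) dx:
  antiderivative F(x) = -1/(4*x^4).
  As x -> infinity, F(x) -> 0 (since p = 5 > 1).
  So int = F(infinity) - F(3) = 0 - (-1/324) = 1/324.
  Finite, so by the integral test, the series converges.

converges


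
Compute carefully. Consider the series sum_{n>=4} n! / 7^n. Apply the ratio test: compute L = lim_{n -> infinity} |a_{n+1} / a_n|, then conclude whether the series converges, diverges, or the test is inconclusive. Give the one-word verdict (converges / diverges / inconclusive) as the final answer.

Let a_n denote the general term. Form the ratio a_{n+1}/a_n and simplify:
a_{n+1}/a_n = n/7 + 1/7
Take the limit as n -> infinity: L = infinity.
Since L = infinity > 1 (or L = infinity), the ratio test implies the series diverges.

diverges


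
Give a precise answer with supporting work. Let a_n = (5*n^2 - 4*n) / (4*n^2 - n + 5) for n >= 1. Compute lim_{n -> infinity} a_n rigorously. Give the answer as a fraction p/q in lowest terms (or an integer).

Divide numerator and denominator by n^2, the highest power:
numerator / n^2 = 5 - 4/n
denominator / n^2 = 4 - 1/n + 5/n^2
As n -> infinity, all terms of the form c/n^k (k >= 1) tend to 0.
So numerator / n^2 -> 5 and denominator / n^2 -> 4.
Therefore lim a_n = 5/4.

5/4


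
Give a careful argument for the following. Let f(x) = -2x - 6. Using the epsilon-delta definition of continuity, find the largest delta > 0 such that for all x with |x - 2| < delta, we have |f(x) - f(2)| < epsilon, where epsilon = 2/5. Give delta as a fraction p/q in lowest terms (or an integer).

We compute f(2) = -2*(2) - 6 = -10.
|f(x) - f(2)| = |-2x - 6 - (-10)| = |-2(x - 2)| = 2|x - 2|.
We need 2|x - 2| < 2/5, i.e. |x - 2| < 2/5 / 2 = 1/5.
So any delta <= 1/5 works. Conversely, if delta > 1/5, then x = 2 + 1/5 satisfies |x - 2| = 1/5 < delta but |f(x) - f(2)| = 2 * 1/5 = 2/5, which is not < 2/5; so no larger delta works.
Hence the largest such delta is 1/5.

1/5


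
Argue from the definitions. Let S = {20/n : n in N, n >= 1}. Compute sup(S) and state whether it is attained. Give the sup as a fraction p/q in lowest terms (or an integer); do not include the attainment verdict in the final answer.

Analysis:
- Values: 20, 10, 20/3, 5, ... strictly decreasing.
- The maximum is 20 (n=1); sup = 20 (attained).
- The set is bounded below by 0; 20/n -> 0 so 0 is the greatest lower bound.
- 0 is not in the set, so inf = 0 is not attained.
Conclusion: sup(S) = 20, attained in S.

20


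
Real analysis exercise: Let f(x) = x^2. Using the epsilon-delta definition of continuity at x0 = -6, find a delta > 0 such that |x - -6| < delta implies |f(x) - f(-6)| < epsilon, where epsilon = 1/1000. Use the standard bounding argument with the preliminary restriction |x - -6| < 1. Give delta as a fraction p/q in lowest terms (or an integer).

Factor: |x^2 - (-6)^2| = |x - -6| * |x + -6|.
Impose |x - -6| < 1 first. Then |x + -6| = |(x - -6) + 2*(-6)| <= |x - -6| + 2*|-6| < 1 + 12 = 13.
So |x^2 - (-6)^2| < delta * 13.
We need delta * 13 <= 1/1000, i.e. delta <= 1/1000/13 = 1/13000.
Since 1/13000 < 1, this is tighter than 1; take delta = 1/13000.
So delta = 1/13000 works.

1/13000


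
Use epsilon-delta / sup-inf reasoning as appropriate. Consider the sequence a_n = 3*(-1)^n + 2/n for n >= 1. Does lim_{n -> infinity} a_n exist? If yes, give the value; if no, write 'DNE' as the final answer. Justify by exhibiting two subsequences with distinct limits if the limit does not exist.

Examine the behaviour of a_n along subsequences.
a_{2k} = 3 + 2/(2k) -> 3. a_{2k+1} = -3 + 2/(2k+1) -> -3.
Since these two subsequential limits are 3 and -3, distinct, the full sequence cannot converge (a convergent sequence has all subsequences tending to the same limit). So lim a_n does not exist.

DNE


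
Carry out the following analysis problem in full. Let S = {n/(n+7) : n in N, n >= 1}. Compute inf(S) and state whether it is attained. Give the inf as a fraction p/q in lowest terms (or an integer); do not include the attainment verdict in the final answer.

Analysis:
- Values: 1/8, 2/9, 3/10, 4/11, ... strictly increasing.
- Minimum is 1/8 (n=1); inf = 1/8 (attained).
- n/(n+7) = 1 - 7/(n+7) -> 1 from below as n -> infinity, and never equals 1.
- So sup = 1 (not attained).
Conclusion: inf(S) = 1/8, attained in S.

1/8


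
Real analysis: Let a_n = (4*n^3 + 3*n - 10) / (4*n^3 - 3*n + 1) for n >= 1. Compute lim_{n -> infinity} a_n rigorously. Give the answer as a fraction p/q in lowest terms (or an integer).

Divide numerator and denominator by n^3, the highest power:
numerator / n^3 = 4 + 3/n^2 - 10/n^3
denominator / n^3 = 4 - 3/n^2 + n^(-3)
As n -> infinity, all terms of the form c/n^k (k >= 1) tend to 0.
So numerator / n^3 -> 4 and denominator / n^3 -> 4.
Therefore lim a_n = 1.

1


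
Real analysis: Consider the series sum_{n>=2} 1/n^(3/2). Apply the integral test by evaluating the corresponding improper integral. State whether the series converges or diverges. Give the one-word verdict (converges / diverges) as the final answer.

Let f(x) = x^(-3/2). Then f is positive, continuous, and decreasing on [2, infinity), so the integral test applies.
Compute the improper integral int_{2}^infinity f(x) dx:
  antiderivative F(x) = -2/sqrt(x).
  As x -> infinity, F(x) -> 0 (since p = 3/2 > 1).
  So int = F(infinity) - F(2) = 0 - (-sqrt(2)) = sqrt(2).
  Finite, so by the integral test, the series converges.

converges


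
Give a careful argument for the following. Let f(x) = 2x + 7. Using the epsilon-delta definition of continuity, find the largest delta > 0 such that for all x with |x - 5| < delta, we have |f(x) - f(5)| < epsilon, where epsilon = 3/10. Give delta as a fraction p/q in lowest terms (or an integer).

We compute f(5) = 2*(5) + 7 = 17.
|f(x) - f(5)| = |2x + 7 - (17)| = |2(x - 5)| = 2|x - 5|.
We need 2|x - 5| < 3/10, i.e. |x - 5| < 3/10 / 2 = 3/20.
So any delta <= 3/20 works. Conversely, if delta > 3/20, then x = 5 + 3/20 satisfies |x - 5| = 3/20 < delta but |f(x) - f(5)| = 2 * 3/20 = 3/10, which is not < 3/10; so no larger delta works.
Hence the largest such delta is 3/20.

3/20


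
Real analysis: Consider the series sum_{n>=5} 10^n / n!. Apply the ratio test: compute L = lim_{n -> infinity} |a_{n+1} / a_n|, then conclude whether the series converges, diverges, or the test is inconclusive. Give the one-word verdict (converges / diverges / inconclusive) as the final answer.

Let a_n denote the general term. Form the ratio a_{n+1}/a_n and simplify:
a_{n+1}/a_n = 10/(n + 1)
Take the limit as n -> infinity: L = 0.
Since L = 0 < 1, the ratio test implies the series converges.

converges


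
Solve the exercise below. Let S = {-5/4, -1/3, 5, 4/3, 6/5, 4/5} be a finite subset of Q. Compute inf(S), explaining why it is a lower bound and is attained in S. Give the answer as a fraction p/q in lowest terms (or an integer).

S is finite, so inf(S) = min(S).
Sorted increasing:
-5/4, -1/3, 4/5, 6/5, 4/3, 5
The extremum is -5/4.
For every x in S, x >= -5/4. And -5/4 is in S, so it is attained.
Therefore inf(S) = -5/4.

-5/4


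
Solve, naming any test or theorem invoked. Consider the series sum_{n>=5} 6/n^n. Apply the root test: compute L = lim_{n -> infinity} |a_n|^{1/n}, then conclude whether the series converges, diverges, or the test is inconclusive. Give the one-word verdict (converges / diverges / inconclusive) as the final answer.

Let a_n denote the general term. Form |a_n|^(1/n) and simplify:
|a_n|^(1/n) = 6^(1/n)/n
Take the limit as n -> infinity: L = 0.
Since L = 0 < 1, the root test implies convergence.

converges


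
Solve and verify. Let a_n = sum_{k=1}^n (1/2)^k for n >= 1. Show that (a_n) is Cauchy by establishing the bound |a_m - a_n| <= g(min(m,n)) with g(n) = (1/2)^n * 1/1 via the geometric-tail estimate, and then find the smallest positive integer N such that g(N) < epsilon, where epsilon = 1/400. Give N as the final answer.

For m > n >= 1: |a_m - a_n| = sum_{k=n+1}^m (1/2)^k < sum_{k=n+1}^infinity (1/2)^k = (1/2)^(n+1) / (1 - 1/2) = (1/2)^n * (1/2) * (2/1) = (1/2)^n * 1/1.
So g(n) = (1/2)^n / 1. Since g(n) -> 0, (a_n) is Cauchy.
Now solve g(N) < 1/400: (1/2)^N / 1 < 1/400 <=> 2^N > 1 / (1 * 1/400) = 400.
Check powers of 2: 2^8 = 256 <= 400, 2^9 = 512 > 400.
So the smallest such N is 9. Check: g(9) = 1/(1 * 512) = 1/512 < 1/400.

9


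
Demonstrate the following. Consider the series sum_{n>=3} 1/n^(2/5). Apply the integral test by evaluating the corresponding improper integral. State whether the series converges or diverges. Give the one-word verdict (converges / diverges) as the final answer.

Let f(x) = x^(-2/5). Then f is positive, continuous, and decreasing on [3, infinity), so the integral test applies.
Compute the improper integral int_{3}^infinity f(x) dx:
  antiderivative F(x) = 5*x^(3/5)/3.
  As x -> infinity, F(x) -> infinity (since p = 2/5 < 1).
  So the integral diverges. By the integral test, the series diverges.

diverges


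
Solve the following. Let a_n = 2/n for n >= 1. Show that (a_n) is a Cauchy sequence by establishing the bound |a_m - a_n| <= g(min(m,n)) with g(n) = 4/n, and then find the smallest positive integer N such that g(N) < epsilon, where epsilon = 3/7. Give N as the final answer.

For any m, n >= 1, by the triangle inequality:
|a_m - a_n| = |2/m - 2/n| <= 2*1/m + 2*1/n <= 4/min(m,n).
So g(n) = 4/n bounds the Cauchy difference. Since g(n) -> 0, (a_n) is Cauchy.
Now solve g(N) < 3/7: 4/N < 3/7 <=> N > 4 / (3/7) = 28/3.
The smallest integer strictly greater than 28/3 is N = 10.
Check: g(10) = 4/10 = 2/5 < 3/7; g(9) = 4/9 >= 3/7. So N = 10.

10


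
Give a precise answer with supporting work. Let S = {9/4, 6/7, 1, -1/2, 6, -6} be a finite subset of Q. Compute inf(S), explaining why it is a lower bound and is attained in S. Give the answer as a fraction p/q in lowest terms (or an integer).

S is finite, so inf(S) = min(S).
Sorted increasing:
-6, -1/2, 6/7, 1, 9/4, 6
The extremum is -6.
For every x in S, x >= -6. And -6 is in S, so it is attained.
Therefore inf(S) = -6.

-6


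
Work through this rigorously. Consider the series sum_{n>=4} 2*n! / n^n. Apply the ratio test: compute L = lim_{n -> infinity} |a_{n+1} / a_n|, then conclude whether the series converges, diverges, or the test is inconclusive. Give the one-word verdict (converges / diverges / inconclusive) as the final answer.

Let a_n denote the general term. Form the ratio a_{n+1}/a_n and simplify:
a_{n+1}/a_n = (n/(n + 1))^n
Take the limit as n -> infinity: L = exp(-1).
Since L = exp(-1) < 1, the ratio test implies the series converges.

converges


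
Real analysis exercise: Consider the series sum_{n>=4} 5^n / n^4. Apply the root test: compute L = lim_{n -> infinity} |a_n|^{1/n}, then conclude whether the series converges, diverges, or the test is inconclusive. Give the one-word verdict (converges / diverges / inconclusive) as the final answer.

Let a_n denote the general term. Form |a_n|^(1/n) and simplify:
|a_n|^(1/n) = 5/n^(4/n)
Take the limit as n -> infinity: L = 5.
Since L = 5 > 1, the root test implies divergence.

diverges


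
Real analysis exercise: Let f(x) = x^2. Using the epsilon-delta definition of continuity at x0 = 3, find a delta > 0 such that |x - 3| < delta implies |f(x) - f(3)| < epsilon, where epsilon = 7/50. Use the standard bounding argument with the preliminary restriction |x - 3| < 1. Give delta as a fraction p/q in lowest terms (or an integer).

Factor: |x^2 - (3)^2| = |x - 3| * |x + 3|.
Impose |x - 3| < 1 first. Then |x + 3| = |(x - 3) + 2*(3)| <= |x - 3| + 2*|3| < 1 + 6 = 7.
So |x^2 - (3)^2| < delta * 7.
We need delta * 7 <= 7/50, i.e. delta <= 7/50/7 = 1/50.
Since 1/50 < 1, this is tighter than 1; take delta = 1/50.
So delta = 1/50 works.

1/50


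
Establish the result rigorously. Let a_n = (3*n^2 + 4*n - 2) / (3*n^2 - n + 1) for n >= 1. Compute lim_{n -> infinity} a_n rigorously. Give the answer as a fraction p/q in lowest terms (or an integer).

Divide numerator and denominator by n^2, the highest power:
numerator / n^2 = 3 + 4/n - 2/n^2
denominator / n^2 = 3 - 1/n + n^(-2)
As n -> infinity, all terms of the form c/n^k (k >= 1) tend to 0.
So numerator / n^2 -> 3 and denominator / n^2 -> 3.
Therefore lim a_n = 1.

1


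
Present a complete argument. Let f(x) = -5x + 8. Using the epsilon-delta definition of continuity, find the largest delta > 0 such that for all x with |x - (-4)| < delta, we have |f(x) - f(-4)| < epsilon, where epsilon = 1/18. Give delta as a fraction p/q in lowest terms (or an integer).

We compute f(-4) = -5*(-4) + 8 = 28.
|f(x) - f(-4)| = |-5x + 8 - (28)| = |-5(x - (-4))| = 5|x - (-4)|.
We need 5|x - (-4)| < 1/18, i.e. |x - (-4)| < 1/18 / 5 = 1/90.
So any delta <= 1/90 works. Conversely, if delta > 1/90, then x = -4 + 1/90 satisfies |x - (-4)| = 1/90 < delta but |f(x) - f(-4)| = 5 * 1/90 = 1/18, which is not < 1/18; so no larger delta works.
Hence the largest such delta is 1/90.

1/90


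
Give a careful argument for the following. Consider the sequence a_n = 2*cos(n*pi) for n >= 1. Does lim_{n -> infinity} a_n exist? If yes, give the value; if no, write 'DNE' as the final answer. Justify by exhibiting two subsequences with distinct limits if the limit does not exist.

Examine the behaviour of a_n along subsequences.
cos(n*pi) = (-1)^n, so a_n = 2*(-1)^n. a_{2k} = 2 -> 2. a_{2k+1} = -2 -> -2.
Since these two subsequential limits are 2 and -2, distinct, the full sequence cannot converge (a convergent sequence has all subsequences tending to the same limit). So lim a_n does not exist.

DNE


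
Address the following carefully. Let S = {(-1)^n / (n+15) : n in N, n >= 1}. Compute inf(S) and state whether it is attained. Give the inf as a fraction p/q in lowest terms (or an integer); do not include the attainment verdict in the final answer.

Analysis:
- Values: -1/16, 1/17, -1/18, 1/19, -1/20, ...
- Positive terms (even n): 1/(2+15), 1/(4+15), ... decreasing -> max = 1/17 (n=2).
- Negative terms (odd n): -1/(1+15), -1/(3+15), ... increasing -> min = -1/16 (n=1).
- So sup = 1/17 (attained at n=2); inf = -1/16 (attained at n=1).
Conclusion: inf(S) = -1/16, attained in S.

-1/16


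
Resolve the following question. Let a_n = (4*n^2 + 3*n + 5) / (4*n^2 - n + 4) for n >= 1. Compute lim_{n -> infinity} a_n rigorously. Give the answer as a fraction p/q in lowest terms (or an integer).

Divide numerator and denominator by n^2, the highest power:
numerator / n^2 = 4 + 3/n + 5/n^2
denominator / n^2 = 4 - 1/n + 4/n^2
As n -> infinity, all terms of the form c/n^k (k >= 1) tend to 0.
So numerator / n^2 -> 4 and denominator / n^2 -> 4.
Therefore lim a_n = 1.

1


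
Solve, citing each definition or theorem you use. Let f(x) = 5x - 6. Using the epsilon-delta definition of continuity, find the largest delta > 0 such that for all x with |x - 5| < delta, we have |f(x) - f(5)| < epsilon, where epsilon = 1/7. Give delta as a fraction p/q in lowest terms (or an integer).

We compute f(5) = 5*(5) - 6 = 19.
|f(x) - f(5)| = |5x - 6 - (19)| = |5(x - 5)| = 5|x - 5|.
We need 5|x - 5| < 1/7, i.e. |x - 5| < 1/7 / 5 = 1/35.
So any delta <= 1/35 works. Conversely, if delta > 1/35, then x = 5 + 1/35 satisfies |x - 5| = 1/35 < delta but |f(x) - f(5)| = 5 * 1/35 = 1/7, which is not < 1/7; so no larger delta works.
Hence the largest such delta is 1/35.

1/35


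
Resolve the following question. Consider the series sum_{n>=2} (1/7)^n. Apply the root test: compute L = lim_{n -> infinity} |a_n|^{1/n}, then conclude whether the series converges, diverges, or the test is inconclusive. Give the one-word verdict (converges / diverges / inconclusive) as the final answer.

Let a_n denote the general term. Form |a_n|^(1/n) and simplify:
|a_n|^(1/n) = 1/7
Take the limit as n -> infinity: L = 1/7.
Since L = 1/7 < 1, the root test implies convergence.

converges


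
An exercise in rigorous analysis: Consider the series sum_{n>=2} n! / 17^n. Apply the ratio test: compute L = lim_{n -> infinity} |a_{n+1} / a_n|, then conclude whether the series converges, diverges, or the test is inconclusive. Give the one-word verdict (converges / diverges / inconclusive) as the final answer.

Let a_n denote the general term. Form the ratio a_{n+1}/a_n and simplify:
a_{n+1}/a_n = n/17 + 1/17
Take the limit as n -> infinity: L = infinity.
Since L = infinity > 1 (or L = infinity), the ratio test implies the series diverges.

diverges


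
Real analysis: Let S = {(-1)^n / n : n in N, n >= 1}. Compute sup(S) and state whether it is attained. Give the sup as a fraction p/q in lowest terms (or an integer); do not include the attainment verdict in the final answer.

Analysis:
- Values: -1, 1/2, -1/3, 1/4, -1/5, ...
- Positive terms (even n): 1/(2+0), 1/(4+0), ... decreasing -> max = 1/2 (n=2).
- Negative terms (odd n): -1/(1+0), -1/(3+0), ... increasing -> min = -1 (n=1).
- So sup = 1/2 (attained at n=2); inf = -1 (attained at n=1).
Conclusion: sup(S) = 1/2, attained in S.

1/2


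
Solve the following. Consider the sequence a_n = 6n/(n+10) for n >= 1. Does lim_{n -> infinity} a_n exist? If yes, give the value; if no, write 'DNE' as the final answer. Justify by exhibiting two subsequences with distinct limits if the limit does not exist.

Examine the behaviour of a_n along subsequences.
Even-n subsequence a_{2k} = 6(2k)/(2k+10) -> 6. Odd-n subsequence a_{2k+1} = 6(2k+1)/(2k+11) -> 6. Both tend to 6, which suggests the limit is 6; verify directly.
|a_n - 6| = |6n - 6(n+10)| / (n+10) = 60/(n+10) < 60/n for every n >= 1.
Given epsilon > 0, choose a positive integer N > 60/epsilon. Then for all n >= N, |a_n - 6| < 60/n <= 60/N < epsilon.
So by the definition of the limit, lim a_n exists and equals 6.

6


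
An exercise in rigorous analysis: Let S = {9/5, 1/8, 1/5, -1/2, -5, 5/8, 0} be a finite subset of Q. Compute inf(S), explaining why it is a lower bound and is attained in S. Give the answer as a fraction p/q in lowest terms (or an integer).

S is finite, so inf(S) = min(S).
Sorted increasing:
-5, -1/2, 0, 1/8, 1/5, 5/8, 9/5
The extremum is -5.
For every x in S, x >= -5. And -5 is in S, so it is attained.
Therefore inf(S) = -5.

-5


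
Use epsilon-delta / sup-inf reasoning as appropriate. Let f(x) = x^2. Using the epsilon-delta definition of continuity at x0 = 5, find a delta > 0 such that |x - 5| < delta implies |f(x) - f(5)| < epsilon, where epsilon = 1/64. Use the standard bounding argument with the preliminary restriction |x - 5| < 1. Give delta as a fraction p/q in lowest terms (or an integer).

Factor: |x^2 - (5)^2| = |x - 5| * |x + 5|.
Impose |x - 5| < 1 first. Then |x + 5| = |(x - 5) + 2*(5)| <= |x - 5| + 2*|5| < 1 + 10 = 11.
So |x^2 - (5)^2| < delta * 11.
We need delta * 11 <= 1/64, i.e. delta <= 1/64/11 = 1/704.
Since 1/704 < 1, this is tighter than 1; take delta = 1/704.
So delta = 1/704 works.

1/704


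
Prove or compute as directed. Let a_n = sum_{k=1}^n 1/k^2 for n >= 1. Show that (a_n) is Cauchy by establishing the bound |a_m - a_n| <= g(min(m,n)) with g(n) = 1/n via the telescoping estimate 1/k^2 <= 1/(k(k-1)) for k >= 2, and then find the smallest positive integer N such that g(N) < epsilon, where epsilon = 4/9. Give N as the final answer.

For m > n >= 1: |a_m - a_n| = sum_{k=n+1}^m 1/k^2.
Use 1/k^2 <= 1/(k(k-1)) = 1/(k-1) - 1/k for k >= 2:
sum_{k=n+1}^m 1/k^2 <= sum_{k=n+1}^m (1/(k-1) - 1/k) = 1/n - 1/m <= 1/n.
By symmetry the same bound holds with n,m swapped, so |a_m - a_n| <= 1/min(m,n) = g(min(m,n)). Since g(n) -> 0, (a_n) is Cauchy.
Now solve g(N) < 4/9: 1/N < 4/9 <=> N > 1/(4/9) = 9/4.
The smallest integer strictly greater than 9/4 is N = 3.
Check: g(3) = 1/3 < 4/9; g(2) = 1/2 >= 4/9. So N = 3.

3


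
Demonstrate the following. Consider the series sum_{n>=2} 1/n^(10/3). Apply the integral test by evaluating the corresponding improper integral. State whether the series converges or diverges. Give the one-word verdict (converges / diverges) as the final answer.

Let f(x) = x^(-10/3). Then f is positive, continuous, and decreasing on [2, infinity), so the integral test applies.
Compute the improper integral int_{2}^infinity f(x) dx:
  antiderivative F(x) = -3/(7*x^(7/3)).
  As x -> infinity, F(x) -> 0 (since p = 10/3 > 1).
  So int = F(infinity) - F(2) = 0 - (-3*2^(2/3)/56) = 3*2^(2/3)/56.
  Finite, so by the integral test, the series converges.

converges


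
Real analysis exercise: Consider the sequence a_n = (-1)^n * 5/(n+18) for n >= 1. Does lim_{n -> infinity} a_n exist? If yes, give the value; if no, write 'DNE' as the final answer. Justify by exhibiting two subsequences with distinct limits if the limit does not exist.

Examine the behaviour of a_n along subsequences.
Even-n subsequence a_{2k} = 5/(2k+18) -> 0. Odd-n subsequence a_{2k+1} = -5/(2k+19) -> 0. Both tend to 0, which suggests the limit is 0; verify directly.
|a_n - 0| = 5/(n+18) < 5/n for every n >= 1.
Given epsilon > 0, choose a positive integer N > 5/epsilon. Then for all n >= N, |a_n| < 5/n <= 5/N < epsilon.
So by the definition of the limit, lim a_n exists and equals 0.

0


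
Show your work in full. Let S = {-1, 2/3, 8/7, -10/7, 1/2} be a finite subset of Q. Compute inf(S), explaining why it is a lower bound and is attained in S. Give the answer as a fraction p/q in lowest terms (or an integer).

S is finite, so inf(S) = min(S).
Sorted increasing:
-10/7, -1, 1/2, 2/3, 8/7
The extremum is -10/7.
For every x in S, x >= -10/7. And -10/7 is in S, so it is attained.
Therefore inf(S) = -10/7.

-10/7


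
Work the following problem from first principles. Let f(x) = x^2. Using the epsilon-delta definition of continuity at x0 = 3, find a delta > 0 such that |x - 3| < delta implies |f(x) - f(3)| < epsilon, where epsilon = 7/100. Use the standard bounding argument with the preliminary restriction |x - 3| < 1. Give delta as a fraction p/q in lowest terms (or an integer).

Factor: |x^2 - (3)^2| = |x - 3| * |x + 3|.
Impose |x - 3| < 1 first. Then |x + 3| = |(x - 3) + 2*(3)| <= |x - 3| + 2*|3| < 1 + 6 = 7.
So |x^2 - (3)^2| < delta * 7.
We need delta * 7 <= 7/100, i.e. delta <= 7/100/7 = 1/100.
Since 1/100 < 1, this is tighter than 1; take delta = 1/100.
So delta = 1/100 works.

1/100


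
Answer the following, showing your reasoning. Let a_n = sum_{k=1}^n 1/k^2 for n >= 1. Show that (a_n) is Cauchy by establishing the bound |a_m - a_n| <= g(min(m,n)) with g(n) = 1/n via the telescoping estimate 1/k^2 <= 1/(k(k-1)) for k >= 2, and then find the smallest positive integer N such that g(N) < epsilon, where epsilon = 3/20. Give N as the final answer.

For m > n >= 1: |a_m - a_n| = sum_{k=n+1}^m 1/k^2.
Use 1/k^2 <= 1/(k(k-1)) = 1/(k-1) - 1/k for k >= 2:
sum_{k=n+1}^m 1/k^2 <= sum_{k=n+1}^m (1/(k-1) - 1/k) = 1/n - 1/m <= 1/n.
By symmetry the same bound holds with n,m swapped, so |a_m - a_n| <= 1/min(m,n) = g(min(m,n)). Since g(n) -> 0, (a_n) is Cauchy.
Now solve g(N) < 3/20: 1/N < 3/20 <=> N > 1/(3/20) = 20/3.
The smallest integer strictly greater than 20/3 is N = 7.
Check: g(7) = 1/7 < 3/20; g(6) = 1/6 >= 3/20. So N = 7.

7


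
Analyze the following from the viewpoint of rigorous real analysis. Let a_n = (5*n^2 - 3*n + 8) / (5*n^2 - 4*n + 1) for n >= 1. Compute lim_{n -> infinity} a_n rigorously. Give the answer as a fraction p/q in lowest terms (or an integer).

Divide numerator and denominator by n^2, the highest power:
numerator / n^2 = 5 - 3/n + 8/n^2
denominator / n^2 = 5 - 4/n + n^(-2)
As n -> infinity, all terms of the form c/n^k (k >= 1) tend to 0.
So numerator / n^2 -> 5 and denominator / n^2 -> 5.
Therefore lim a_n = 1.

1


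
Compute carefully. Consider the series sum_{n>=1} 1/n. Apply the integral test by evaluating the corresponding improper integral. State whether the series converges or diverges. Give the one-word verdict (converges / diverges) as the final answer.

Let f(x) = 1/x. Then f is positive, continuous, and decreasing on [1, infinity), so the integral test applies.
Compute the improper integral int_{1}^infinity f(x) dx:
  antiderivative F(x) = log(x).
  As x -> infinity, log(x) -> infinity.
  So int = infinity - log(1) = infinity. By the integral test, the series diverges.

diverges


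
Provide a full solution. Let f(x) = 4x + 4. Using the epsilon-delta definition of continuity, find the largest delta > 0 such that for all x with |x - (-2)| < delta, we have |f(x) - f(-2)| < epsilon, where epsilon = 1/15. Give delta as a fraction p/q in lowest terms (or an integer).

We compute f(-2) = 4*(-2) + 4 = -4.
|f(x) - f(-2)| = |4x + 4 - (-4)| = |4(x - (-2))| = 4|x - (-2)|.
We need 4|x - (-2)| < 1/15, i.e. |x - (-2)| < 1/15 / 4 = 1/60.
So any delta <= 1/60 works. Conversely, if delta > 1/60, then x = -2 + 1/60 satisfies |x - (-2)| = 1/60 < delta but |f(x) - f(-2)| = 4 * 1/60 = 1/15, which is not < 1/15; so no larger delta works.
Hence the largest such delta is 1/60.

1/60


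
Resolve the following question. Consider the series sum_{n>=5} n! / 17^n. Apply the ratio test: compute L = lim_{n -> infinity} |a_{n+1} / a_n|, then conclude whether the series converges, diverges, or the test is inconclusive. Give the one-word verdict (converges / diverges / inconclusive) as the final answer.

Let a_n denote the general term. Form the ratio a_{n+1}/a_n and simplify:
a_{n+1}/a_n = n/17 + 1/17
Take the limit as n -> infinity: L = infinity.
Since L = infinity > 1 (or L = infinity), the ratio test implies the series diverges.

diverges


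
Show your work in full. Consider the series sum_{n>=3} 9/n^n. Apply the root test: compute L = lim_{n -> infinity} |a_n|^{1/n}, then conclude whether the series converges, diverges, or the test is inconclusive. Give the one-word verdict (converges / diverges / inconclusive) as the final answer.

Let a_n denote the general term. Form |a_n|^(1/n) and simplify:
|a_n|^(1/n) = 3^(2/n)/n
Take the limit as n -> infinity: L = 0.
Since L = 0 < 1, the root test implies convergence.

converges


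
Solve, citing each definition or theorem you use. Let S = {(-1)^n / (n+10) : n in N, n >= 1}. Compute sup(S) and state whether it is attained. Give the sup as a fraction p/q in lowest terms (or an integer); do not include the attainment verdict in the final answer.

Analysis:
- Values: -1/11, 1/12, -1/13, 1/14, -1/15, ...
- Positive terms (even n): 1/(2+10), 1/(4+10), ... decreasing -> max = 1/12 (n=2).
- Negative terms (odd n): -1/(1+10), -1/(3+10), ... increasing -> min = -1/11 (n=1).
- So sup = 1/12 (attained at n=2); inf = -1/11 (attained at n=1).
Conclusion: sup(S) = 1/12, attained in S.

1/12


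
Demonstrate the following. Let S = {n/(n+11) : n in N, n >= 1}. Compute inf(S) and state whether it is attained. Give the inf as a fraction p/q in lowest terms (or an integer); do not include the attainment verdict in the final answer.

Analysis:
- Values: 1/12, 2/13, 3/14, 4/15, ... strictly increasing.
- Minimum is 1/12 (n=1); inf = 1/12 (attained).
- n/(n+11) = 1 - 11/(n+11) -> 1 from below as n -> infinity, and never equals 1.
- So sup = 1 (not attained).
Conclusion: inf(S) = 1/12, attained in S.

1/12


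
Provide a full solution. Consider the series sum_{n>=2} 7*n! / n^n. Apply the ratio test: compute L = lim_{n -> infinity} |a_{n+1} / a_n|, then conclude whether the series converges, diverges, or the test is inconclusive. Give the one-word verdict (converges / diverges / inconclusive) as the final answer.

Let a_n denote the general term. Form the ratio a_{n+1}/a_n and simplify:
a_{n+1}/a_n = (n/(n + 1))^n
Take the limit as n -> infinity: L = exp(-1).
Since L = exp(-1) < 1, the ratio test implies the series converges.

converges


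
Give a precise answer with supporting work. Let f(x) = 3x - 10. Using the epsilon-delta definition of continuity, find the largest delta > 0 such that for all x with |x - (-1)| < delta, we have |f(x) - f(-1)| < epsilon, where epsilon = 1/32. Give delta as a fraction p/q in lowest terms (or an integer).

We compute f(-1) = 3*(-1) - 10 = -13.
|f(x) - f(-1)| = |3x - 10 - (-13)| = |3(x - (-1))| = 3|x - (-1)|.
We need 3|x - (-1)| < 1/32, i.e. |x - (-1)| < 1/32 / 3 = 1/96.
So any delta <= 1/96 works. Conversely, if delta > 1/96, then x = -1 + 1/96 satisfies |x - (-1)| = 1/96 < delta but |f(x) - f(-1)| = 3 * 1/96 = 1/32, which is not < 1/32; so no larger delta works.
Hence the largest such delta is 1/96.

1/96


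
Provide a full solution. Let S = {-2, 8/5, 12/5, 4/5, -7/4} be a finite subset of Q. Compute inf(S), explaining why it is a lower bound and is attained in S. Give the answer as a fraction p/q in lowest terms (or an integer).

S is finite, so inf(S) = min(S).
Sorted increasing:
-2, -7/4, 4/5, 8/5, 12/5
The extremum is -2.
For every x in S, x >= -2. And -2 is in S, so it is attained.
Therefore inf(S) = -2.

-2


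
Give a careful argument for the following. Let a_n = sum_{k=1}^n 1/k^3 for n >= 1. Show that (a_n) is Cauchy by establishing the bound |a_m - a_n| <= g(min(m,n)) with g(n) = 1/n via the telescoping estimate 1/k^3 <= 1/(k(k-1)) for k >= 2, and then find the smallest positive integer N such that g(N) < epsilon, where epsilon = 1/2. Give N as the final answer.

For m > n >= 1: |a_m - a_n| = sum_{k=n+1}^m 1/k^3.
Use 1/k^3 <= 1/(k(k-1)) = 1/(k-1) - 1/k for k >= 2 (which holds since k^3 >= k^2 >= k(k-1) for k >= 2):
sum_{k=n+1}^m 1/k^3 <= sum_{k=n+1}^m (1/(k-1) - 1/k) = 1/n - 1/m <= 1/n.
By symmetry the same bound holds with n,m swapped, so |a_m - a_n| <= 1/min(m,n) = g(min(m,n)). Since g(n) -> 0, (a_n) is Cauchy.
Now solve g(N) < 1/2: 1/N < 1/2 <=> N > 1/(1/2) = 2.
The smallest integer strictly greater than 2 is N = 3.
Check: g(3) = 1/3 < 1/2; g(2) = 1/2 >= 1/2. So N = 3.

3


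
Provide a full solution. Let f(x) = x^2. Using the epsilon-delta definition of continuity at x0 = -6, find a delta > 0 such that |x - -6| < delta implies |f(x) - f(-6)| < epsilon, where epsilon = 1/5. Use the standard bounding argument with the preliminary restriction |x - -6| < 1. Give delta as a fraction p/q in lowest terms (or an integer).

Factor: |x^2 - (-6)^2| = |x - -6| * |x + -6|.
Impose |x - -6| < 1 first. Then |x + -6| = |(x - -6) + 2*(-6)| <= |x - -6| + 2*|-6| < 1 + 12 = 13.
So |x^2 - (-6)^2| < delta * 13.
We need delta * 13 <= 1/5, i.e. delta <= 1/5/13 = 1/65.
Since 1/65 < 1, this is tighter than 1; take delta = 1/65.
So delta = 1/65 works.

1/65


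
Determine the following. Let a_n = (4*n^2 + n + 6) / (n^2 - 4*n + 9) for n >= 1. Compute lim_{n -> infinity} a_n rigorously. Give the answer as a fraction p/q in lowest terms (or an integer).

Divide numerator and denominator by n^2, the highest power:
numerator / n^2 = 4 + 1/n + 6/n^2
denominator / n^2 = 1 - 4/n + 9/n^2
As n -> infinity, all terms of the form c/n^k (k >= 1) tend to 0.
So numerator / n^2 -> 4 and denominator / n^2 -> 1.
Therefore lim a_n = 4.

4


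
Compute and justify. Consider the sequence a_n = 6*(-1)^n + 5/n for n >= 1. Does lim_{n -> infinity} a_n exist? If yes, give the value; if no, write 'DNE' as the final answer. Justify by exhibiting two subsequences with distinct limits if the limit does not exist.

Examine the behaviour of a_n along subsequences.
a_{2k} = 6 + 5/(2k) -> 6. a_{2k+1} = -6 + 5/(2k+1) -> -6.
Since these two subsequential limits are 6 and -6, distinct, the full sequence cannot converge (a convergent sequence has all subsequences tending to the same limit). So lim a_n does not exist.

DNE
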